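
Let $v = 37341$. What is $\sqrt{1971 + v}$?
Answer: $12 \sqrt{273} \approx 198.27$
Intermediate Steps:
$\sqrt{1971 + v} = \sqrt{1971 + 37341} = \sqrt{39312} = 12 \sqrt{273}$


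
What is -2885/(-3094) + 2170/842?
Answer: 4571575/1302574 ≈ 3.5096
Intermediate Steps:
-2885/(-3094) + 2170/842 = -2885*(-1/3094) + 2170*(1/842) = 2885/3094 + 1085/421 = 4571575/1302574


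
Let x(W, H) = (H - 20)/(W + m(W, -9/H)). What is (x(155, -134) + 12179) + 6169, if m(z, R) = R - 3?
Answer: 53408080/2911 ≈ 18347.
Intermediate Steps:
m(z, R) = -3 + R
x(W, H) = (-20 + H)/(-3 + W - 9/H) (x(W, H) = (H - 20)/(W + (-3 - 9/H)) = (-20 + H)/(-3 + W - 9/H))
(x(155, -134) + 12179) + 6169 = (-1*(-134)*(-20 - 134)/(9 - 1*(-134)*(-3 + 155)) + 12179) + 6169 = (-1*(-134)*(-154)/(9 - 1*(-134)*152) + 12179) + 6169 = (-1*(-134)*(-154)/(9 + 20368) + 12179) + 6169 = (-1*(-134)*(-154)/20377 + 12179) + 6169 = (-1*(-134)*1/20377*(-154) + 12179) + 6169 = (-2948/2911 + 12179) + 6169 = 35450121/2911 + 6169 = 53408080/2911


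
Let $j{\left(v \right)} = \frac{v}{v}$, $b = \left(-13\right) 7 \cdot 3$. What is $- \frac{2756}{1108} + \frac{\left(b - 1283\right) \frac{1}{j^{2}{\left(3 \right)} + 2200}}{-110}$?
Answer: $- \frac{83191389}{33532235} \approx -2.4809$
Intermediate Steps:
$b = -273$ ($b = \left(-91\right) 3 = -273$)
$j{\left(v \right)} = 1$
$- \frac{2756}{1108} + \frac{\left(b - 1283\right) \frac{1}{j^{2}{\left(3 \right)} + 2200}}{-110} = - \frac{2756}{1108} + \frac{\left(-273 - 1283\right) \frac{1}{1^{2} + 2200}}{-110} = \left(-2756\right) \frac{1}{1108} + - \frac{1556}{1 + 2200} \left(- \frac{1}{110}\right) = - \frac{689}{277} + - \frac{1556}{2201} \left(- \frac{1}{110}\right) = - \frac{689}{277} + \left(-1556\right) \frac{1}{2201} \left(- \frac{1}{110}\right) = - \frac{689}{277} - - \frac{778}{121055} = - \frac{689}{277} + \frac{778}{121055} = - \frac{83191389}{33532235}$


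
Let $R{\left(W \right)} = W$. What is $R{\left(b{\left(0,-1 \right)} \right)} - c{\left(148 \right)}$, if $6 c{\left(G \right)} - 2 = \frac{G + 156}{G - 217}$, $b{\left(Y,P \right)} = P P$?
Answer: $\frac{290}{207} \approx 1.401$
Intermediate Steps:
$b{\left(Y,P \right)} = P^{2}$
$c{\left(G \right)} = \frac{1}{3} + \frac{156 + G}{6 \left(-217 + G\right)}$ ($c{\left(G \right)} = \frac{1}{3} + \frac{\left(G + 156\right) \frac{1}{G - 217}}{6} = \frac{1}{3} + \frac{\left(156 + G\right) \frac{1}{-217 + G}}{6} = \frac{1}{3} + \frac{\frac{1}{-217 + G} \left(156 + G\right)}{6} = \frac{1}{3} + \frac{156 + G}{6 \left(-217 + G\right)}$)
$R{\left(b{\left(0,-1 \right)} \right)} - c{\left(148 \right)} = \left(-1\right)^{2} - \frac{-278 + 3 \cdot 148}{6 \left(-217 + 148\right)} = 1 - \frac{-278 + 444}{6 \left(-69\right)} = 1 - \frac{1}{6} \left(- \frac{1}{69}\right) 166 = 1 - - \frac{83}{207} = 1 + \frac{83}{207} = \frac{290}{207}$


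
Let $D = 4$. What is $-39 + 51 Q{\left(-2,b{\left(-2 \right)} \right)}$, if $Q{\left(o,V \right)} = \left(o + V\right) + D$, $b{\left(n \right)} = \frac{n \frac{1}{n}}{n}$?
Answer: $\frac{75}{2} \approx 37.5$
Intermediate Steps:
$b{\left(n \right)} = \frac{1}{n}$ ($b{\left(n \right)} = 1 \frac{1}{n} = \frac{1}{n}$)
$Q{\left(o,V \right)} = 4 + V + o$ ($Q{\left(o,V \right)} = \left(o + V\right) + 4 = \left(V + o\right) + 4 = 4 + V + o$)
$-39 + 51 Q{\left(-2,b{\left(-2 \right)} \right)} = -39 + 51 \left(4 + \frac{1}{-2} - 2\right) = -39 + 51 \left(4 - \frac{1}{2} - 2\right) = -39 + 51 \cdot \frac{3}{2} = -39 + \frac{153}{2} = \frac{75}{2}$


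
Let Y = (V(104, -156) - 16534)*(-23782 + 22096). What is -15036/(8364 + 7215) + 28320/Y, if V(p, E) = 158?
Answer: -2879873614/2987049951 ≈ -0.96412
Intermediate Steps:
Y = 27609936 (Y = (158 - 16534)*(-23782 + 22096) = -16376*(-1686) = 27609936)
-15036/(8364 + 7215) + 28320/Y = -15036/(8364 + 7215) + 28320/27609936 = -15036/15579 + 28320*(1/27609936) = -15036*1/15579 + 590/575207 = -5012/5193 + 590/575207 = -2879873614/2987049951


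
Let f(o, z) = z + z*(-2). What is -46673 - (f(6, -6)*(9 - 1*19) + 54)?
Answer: -46667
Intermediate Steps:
f(o, z) = -z (f(o, z) = z - 2*z = -z)
-46673 - (f(6, -6)*(9 - 1*19) + 54) = -46673 - ((-1*(-6))*(9 - 1*19) + 54) = -46673 - (6*(9 - 19) + 54) = -46673 - (6*(-10) + 54) = -46673 - (-60 + 54) = -46673 - 1*(-6) = -46673 + 6 = -46667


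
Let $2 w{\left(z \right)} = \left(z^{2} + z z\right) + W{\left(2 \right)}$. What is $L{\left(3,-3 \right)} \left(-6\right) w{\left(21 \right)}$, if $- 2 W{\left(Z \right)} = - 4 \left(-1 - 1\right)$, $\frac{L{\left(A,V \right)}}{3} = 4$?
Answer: $-31608$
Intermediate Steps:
$L{\left(A,V \right)} = 12$ ($L{\left(A,V \right)} = 3 \cdot 4 = 12$)
$W{\left(Z \right)} = -4$ ($W{\left(Z \right)} = - \frac{\left(-4\right) \left(-1 - 1\right)}{2} = - \frac{\left(-4\right) \left(-2\right)}{2} = \left(- \frac{1}{2}\right) 8 = -4$)
$w{\left(z \right)} = -2 + z^{2}$ ($w{\left(z \right)} = \frac{\left(z^{2} + z z\right) - 4}{2} = \frac{\left(z^{2} + z^{2}\right) - 4}{2} = \frac{2 z^{2} - 4}{2} = \frac{-4 + 2 z^{2}}{2} = -2 + z^{2}$)
$L{\left(3,-3 \right)} \left(-6\right) w{\left(21 \right)} = 12 \left(-6\right) \left(-2 + 21^{2}\right) = - 72 \left(-2 + 441\right) = \left(-72\right) 439 = -31608$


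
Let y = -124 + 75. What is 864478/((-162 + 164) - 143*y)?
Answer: 864478/7009 ≈ 123.34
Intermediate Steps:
y = -49
864478/((-162 + 164) - 143*y) = 864478/((-162 + 164) - 143*(-49)) = 864478/(2 + 7007) = 864478/7009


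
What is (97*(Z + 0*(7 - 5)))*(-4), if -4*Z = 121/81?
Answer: 11737/81 ≈ 144.90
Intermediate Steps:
Z = -121/324 (Z = -121/(4*81) = -1/4*121/81 = -121/324 ≈ -0.37346)
(97*(Z + 0*(7 - 5)))*(-4) = (97*(-121/324 + 0*(7 - 5)))*(-4) = (97*(-121/324 + 0*2))*(-4) = (97*(-121/324 + 0))*(-4) = (97*(-121/324))*(-4) = -11737/324*(-4) = 11737/81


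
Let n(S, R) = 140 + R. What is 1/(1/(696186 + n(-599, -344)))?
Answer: 695982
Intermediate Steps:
1/(1/(696186 + n(-599, -344))) = 1/(1/(696186 + (140 - 344))) = 1/(1/(696186 - 204)) = 1/(1/695982) = 695982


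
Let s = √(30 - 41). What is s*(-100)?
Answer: -100*I*√11 ≈ -331.66*I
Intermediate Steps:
s = I*√11 (s = √(-11) = I*√11 ≈ 3.3166*I)
s*(-100) = (I*√11)*(-100) = -100*I*√11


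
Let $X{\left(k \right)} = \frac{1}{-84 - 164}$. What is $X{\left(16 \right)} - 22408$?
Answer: $- \frac{5557185}{248} \approx -22408.0$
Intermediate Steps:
$X{\left(k \right)} = - \frac{1}{248}$ ($X{\left(k \right)} = \frac{1}{-248} = - \frac{1}{248}$)
$X{\left(16 \right)} - 22408 = - \frac{1}{248} - 22408 = - \frac{5557185}{248}$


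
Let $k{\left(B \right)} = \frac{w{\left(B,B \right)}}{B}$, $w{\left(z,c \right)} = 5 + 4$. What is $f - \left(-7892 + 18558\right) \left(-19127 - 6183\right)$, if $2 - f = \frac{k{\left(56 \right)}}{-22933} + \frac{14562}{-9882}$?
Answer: $\frac{190333385518367797}{705052152} \approx 2.6996 \cdot 10^{8}$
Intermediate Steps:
$w{\left(z,c \right)} = 9$
$k{\left(B \right)} = \frac{9}{B}$
$f = \frac{2449065877}{705052152}$ ($f = 2 - \left(\frac{9 \cdot \frac{1}{56}}{-22933} + \frac{14562}{-9882}\right) = 2 - \left(9 \cdot \frac{1}{56} \left(- \frac{1}{22933}\right) + 14562 \left(- \frac{1}{9882}\right)\right) = 2 - \left(\frac{9}{56} \left(- \frac{1}{22933}\right) - \frac{809}{549}\right) = 2 - \left(- \frac{9}{1284248} - \frac{809}{549}\right) = 2 - - \frac{1038961573}{705052152} = 2 + \frac{1038961573}{705052152} = \frac{2449065877}{705052152} \approx 3.4736$)
$f - \left(-7892 + 18558\right) \left(-19127 - 6183\right) = \frac{2449065877}{705052152} - \left(-7892 + 18558\right) \left(-19127 - 6183\right) = \frac{2449065877}{705052152} - 10666 \left(-25310\right) = \frac{2449065877}{705052152} - -269956460 = \frac{2449065877}{705052152} + 269956460 = \frac{190333385518367797}{705052152}$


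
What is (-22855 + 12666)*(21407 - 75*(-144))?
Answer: -328157123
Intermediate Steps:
(-22855 + 12666)*(21407 - 75*(-144)) = -10189*(21407 + 10800) = -10189*32207 = -328157123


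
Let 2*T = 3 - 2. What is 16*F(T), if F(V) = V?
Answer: 8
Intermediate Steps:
T = ½ (T = (3 - 2)/2 = (½)*1 = ½ ≈ 0.50000)
16*F(T) = 16*(½) = 8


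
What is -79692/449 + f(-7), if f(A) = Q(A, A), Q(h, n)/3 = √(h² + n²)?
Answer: -79692/449 + 21*√2 ≈ -147.79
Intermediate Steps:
Q(h, n) = 3*√(h² + n²)
f(A) = 3*√2*√(A²) (f(A) = 3*√(A² + A²) = 3*√(2*A²) = 3*(√2*√(A²)) = 3*√2*√(A²))
-79692/449 + f(-7) = -79692/449 + 3*√2*√((-7)²) = -79692/449 + 3*√2*√49 = -229*348/449 + 3*√2*7 = -79692/449 + 21*√2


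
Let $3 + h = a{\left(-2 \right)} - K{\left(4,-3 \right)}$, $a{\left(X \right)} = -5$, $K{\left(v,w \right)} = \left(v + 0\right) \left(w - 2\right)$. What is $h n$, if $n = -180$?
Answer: $-2160$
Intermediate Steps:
$K{\left(v,w \right)} = v \left(-2 + w\right)$
$h = 12$ ($h = -3 - \left(5 + 4 \left(-2 - 3\right)\right) = -3 - \left(5 + 4 \left(-5\right)\right) = -3 - -15 = -3 + \left(-5 + 20\right) = -3 + 15 = 12$)
$h n = 12 \left(-180\right) = -2160$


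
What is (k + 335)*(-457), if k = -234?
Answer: -46157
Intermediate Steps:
(k + 335)*(-457) = (-234 + 335)*(-457) = 101*(-457) = -46157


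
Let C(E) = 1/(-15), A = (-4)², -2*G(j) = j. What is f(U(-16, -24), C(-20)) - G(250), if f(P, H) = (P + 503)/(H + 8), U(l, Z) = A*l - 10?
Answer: 18430/119 ≈ 154.87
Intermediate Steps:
G(j) = -j/2
A = 16
U(l, Z) = -10 + 16*l (U(l, Z) = 16*l - 10 = -10 + 16*l)
C(E) = -1/15
f(P, H) = (503 + P)/(8 + H)
f(U(-16, -24), C(-20)) - G(250) = (503 + (-10 + 16*(-16)))/(8 - 1/15) - (-1)*250/2 = (503 + (-10 - 256))/(119/15) - 1*(-125) = 15*(503 - 266)/119 + 125 = (15/119)*237 + 125 = 3555/119 + 125 = 18430/119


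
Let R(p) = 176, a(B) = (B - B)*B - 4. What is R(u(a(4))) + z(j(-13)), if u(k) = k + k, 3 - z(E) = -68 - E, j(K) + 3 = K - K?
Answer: 244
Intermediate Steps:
j(K) = -3 (j(K) = -3 + (K - K) = -3 + 0 = -3)
a(B) = -4 (a(B) = 0*B - 4 = 0 - 4 = -4)
z(E) = 71 + E (z(E) = 3 - (-68 - E) = 3 + (68 + E) = 71 + E)
u(k) = 2*k
R(u(a(4))) + z(j(-13)) = 176 + (71 - 3) = 176 + 68 = 244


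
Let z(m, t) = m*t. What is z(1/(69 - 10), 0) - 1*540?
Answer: -540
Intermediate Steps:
z(1/(69 - 10), 0) - 1*540 = 0/(69 - 10) - 1*540 = 0/59 - 540 = (1/59)*0 - 540 = 0 - 540 = -540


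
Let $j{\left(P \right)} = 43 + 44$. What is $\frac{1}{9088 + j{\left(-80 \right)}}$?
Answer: $\frac{1}{9175} \approx 0.00010899$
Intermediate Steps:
$j{\left(P \right)} = 87$
$\frac{1}{9088 + j{\left(-80 \right)}} = \frac{1}{9088 + 87} = \frac{1}{9175}$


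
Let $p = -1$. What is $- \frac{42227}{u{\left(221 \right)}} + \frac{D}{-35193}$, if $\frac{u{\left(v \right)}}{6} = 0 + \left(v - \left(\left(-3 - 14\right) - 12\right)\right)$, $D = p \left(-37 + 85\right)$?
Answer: $- \frac{495340937}{17596500} \approx -28.15$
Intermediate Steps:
$D = -48$ ($D = - (-37 + 85) = \left(-1\right) 48 = -48$)
$u{\left(v \right)} = 174 + 6 v$ ($u{\left(v \right)} = 6 \left(0 + \left(v - \left(\left(-3 - 14\right) - 12\right)\right)\right) = 6 \left(0 + \left(v - \left(-17 - 12\right)\right)\right) = 6 \left(0 + \left(v - -29\right)\right) = 6 \left(0 + \left(v + 29\right)\right) = 6 \left(0 + \left(29 + v\right)\right) = 6 \left(29 + v\right) = 174 + 6 v$)
$- \frac{42227}{u{\left(221 \right)}} + \frac{D}{-35193} = - \frac{42227}{174 + 6 \cdot 221} - \frac{48}{-35193} = - \frac{42227}{174 + 1326} - - \frac{16}{11731} = - \frac{42227}{1500} + \frac{16}{11731} = - \frac{495340937}{17596500}$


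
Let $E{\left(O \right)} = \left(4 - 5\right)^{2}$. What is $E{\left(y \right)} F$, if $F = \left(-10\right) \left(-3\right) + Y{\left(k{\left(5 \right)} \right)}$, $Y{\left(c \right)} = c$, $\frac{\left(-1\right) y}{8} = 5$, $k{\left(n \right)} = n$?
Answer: $35$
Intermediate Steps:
$y = -40$ ($y = \left(-8\right) 5 = -40$)
$E{\left(O \right)} = 1$ ($E{\left(O \right)} = \left(-1\right)^{2} = 1$)
$F = 35$ ($F = \left(-10\right) \left(-3\right) + 5 = 30 + 5 = 35$)
$E{\left(y \right)} F = 1 \cdot 35 = 35$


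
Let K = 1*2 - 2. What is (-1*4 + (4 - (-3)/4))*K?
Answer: 0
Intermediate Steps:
K = 0 (K = 2 - 2 = 0)
(-1*4 + (4 - (-3)/4))*K = (-1*4 + (4 - (-3)/4))*0 = (-4 + (4 - (-3)/4))*0 = (-4 + (4 - 1*(-3/4)))*0 = (-4 + (4 + 3/4))*0 = (-4 + 19/4)*0 = (3/4)*0 = 0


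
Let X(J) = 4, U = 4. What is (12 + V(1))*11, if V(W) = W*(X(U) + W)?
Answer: 187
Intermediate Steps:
V(W) = W*(4 + W)
(12 + V(1))*11 = (12 + 1*(4 + 1))*11 = (12 + 1*5)*11 = (12 + 5)*11 = 17*11 = 187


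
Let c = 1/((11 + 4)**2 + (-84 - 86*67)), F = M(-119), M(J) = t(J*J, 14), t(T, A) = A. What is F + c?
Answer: 78693/5621 ≈ 14.000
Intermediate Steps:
M(J) = 14
F = 14
c = -1/5621 (c = 1/(15**2 + (-84 - 5762)) = 1/(225 - 5846) = 1/(-5621) = -1/5621 ≈ -0.00017790)
F + c = 14 - 1/5621 = 78693/5621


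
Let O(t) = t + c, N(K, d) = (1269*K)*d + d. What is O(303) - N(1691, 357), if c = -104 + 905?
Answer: -766078056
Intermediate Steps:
c = 801
N(K, d) = d + 1269*K*d (N(K, d) = 1269*K*d + d = d + 1269*K*d)
O(t) = 801 + t (O(t) = t + 801 = 801 + t)
O(303) - N(1691, 357) = (801 + 303) - 357*(1 + 1269*1691) = 1104 - 357*(1 + 2145879) = 1104 - 357*2145880 = 1104 - 1*766079160 = 1104 - 766079160 = -766078056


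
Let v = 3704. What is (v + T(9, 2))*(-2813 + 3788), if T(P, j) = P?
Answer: 3620175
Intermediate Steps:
(v + T(9, 2))*(-2813 + 3788) = (3704 + 9)*(-2813 + 3788) = 3713*975 = 3620175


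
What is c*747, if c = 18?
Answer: 13446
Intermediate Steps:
c*747 = 18*747 = 13446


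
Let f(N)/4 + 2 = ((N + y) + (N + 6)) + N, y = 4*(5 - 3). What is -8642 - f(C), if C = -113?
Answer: -7334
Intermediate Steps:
y = 8 (y = 4*2 = 8)
f(N) = 48 + 12*N (f(N) = -8 + 4*(((N + 8) + (N + 6)) + N) = -8 + 4*(((8 + N) + (6 + N)) + N) = -8 + 4*((14 + 2*N) + N) = -8 + 4*(14 + 3*N) = -8 + (56 + 12*N) = 48 + 12*N)
-8642 - f(C) = -8642 - (48 + 12*(-113)) = -8642 - (48 - 1356) = -8642 - 1*(-1308) = -8642 + 1308 = -7334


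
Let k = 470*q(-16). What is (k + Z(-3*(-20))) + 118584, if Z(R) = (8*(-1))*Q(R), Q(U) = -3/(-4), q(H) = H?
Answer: 111058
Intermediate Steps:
Q(U) = 3/4 (Q(U) = -3*(-1/4) = 3/4)
k = -7520 (k = 470*(-16) = -7520)
Z(R) = -6 (Z(R) = (8*(-1))*(3/4) = -8*3/4 = -6)
(k + Z(-3*(-20))) + 118584 = (-7520 - 6) + 118584 = -7526 + 118584 = 111058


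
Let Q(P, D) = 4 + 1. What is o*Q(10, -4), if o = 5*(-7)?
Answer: -175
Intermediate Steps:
Q(P, D) = 5
o = -35
o*Q(10, -4) = -35*5 = -175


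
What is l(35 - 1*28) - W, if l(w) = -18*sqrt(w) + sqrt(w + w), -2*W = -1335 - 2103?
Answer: -1719 - sqrt(7)*(18 - sqrt(2)) ≈ -1762.9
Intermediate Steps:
W = 1719 (W = -(-1335 - 2103)/2 = -1/2*(-3438) = 1719)
l(w) = -18*sqrt(w) + sqrt(2)*sqrt(w) (l(w) = -18*sqrt(w) + sqrt(2*w) = -18*sqrt(w) + sqrt(2)*sqrt(w))
l(35 - 1*28) - W = sqrt(35 - 1*28)*(-18 + sqrt(2)) - 1*1719 = sqrt(35 - 28)*(-18 + sqrt(2)) - 1719 = sqrt(7)*(-18 + sqrt(2)) - 1719 = -1719 + sqrt(7)*(-18 + sqrt(2))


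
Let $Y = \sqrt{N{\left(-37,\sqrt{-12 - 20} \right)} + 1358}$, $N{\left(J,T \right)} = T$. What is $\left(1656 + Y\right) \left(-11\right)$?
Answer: $-18216 - 11 \sqrt{1358 + 4 i \sqrt{2}} \approx -18621.0 - 0.84428 i$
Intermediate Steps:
$Y = \sqrt{1358 + 4 i \sqrt{2}}$ ($Y = \sqrt{\sqrt{-12 - 20} + 1358} = \sqrt{\sqrt{-32} + 1358} = \sqrt{4 i \sqrt{2} + 1358} = \sqrt{1358 + 4 i \sqrt{2}} \approx 36.851 + 0.07675 i$)
$\left(1656 + Y\right) \left(-11\right) = \left(1656 + \sqrt{1358 + 4 i \sqrt{2}}\right) \left(-11\right) = -18216 - 11 \sqrt{1358 + 4 i \sqrt{2}}$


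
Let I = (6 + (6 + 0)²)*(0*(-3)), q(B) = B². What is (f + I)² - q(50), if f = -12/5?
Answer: -62356/25 ≈ -2494.2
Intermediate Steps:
f = -12/5 ≈ -2.4000
I = 0 (I = (6 + 6²)*0 = (6 + 36)*0 = 42*0 = 0)
(f + I)² - q(50) = (-12/5 + 0)² - 1*50² = (-12/5)² - 1*2500 = 144/25 - 2500 = -62356/25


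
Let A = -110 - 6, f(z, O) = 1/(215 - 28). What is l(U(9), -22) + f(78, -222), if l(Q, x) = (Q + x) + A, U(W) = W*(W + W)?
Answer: 4489/187 ≈ 24.005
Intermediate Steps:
U(W) = 2*W² (U(W) = W*(2*W) = 2*W²)
f(z, O) = 1/187
A = -116
l(Q, x) = -116 + Q + x (l(Q, x) = (Q + x) - 116 = -116 + Q + x)
l(U(9), -22) + f(78, -222) = (-116 + 2*9² - 22) + 1/187 = (-116 + 2*81 - 22) + 1/187 = (-116 + 162 - 22) + 1/187 = 24 + 1/187 = 4489/187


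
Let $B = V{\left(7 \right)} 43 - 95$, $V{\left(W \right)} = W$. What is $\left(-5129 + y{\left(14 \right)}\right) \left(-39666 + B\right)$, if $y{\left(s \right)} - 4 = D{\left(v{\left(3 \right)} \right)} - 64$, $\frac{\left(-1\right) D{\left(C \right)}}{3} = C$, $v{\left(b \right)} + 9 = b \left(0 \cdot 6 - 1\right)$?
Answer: $203337380$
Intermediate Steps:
$v{\left(b \right)} = -9 - b$ ($v{\left(b \right)} = -9 + b \left(0 \cdot 6 - 1\right) = -9 + b \left(0 - 1\right) = -9 + b \left(-1\right) = -9 - b$)
$D{\left(C \right)} = - 3 C$
$B = 206$ ($B = 7 \cdot 43 - 95 = 301 - 95 = 206$)
$y{\left(s \right)} = -24$ ($y{\left(s \right)} = 4 - \left(64 + 3 \left(-9 - 3\right)\right) = 4 - 28 = -24$)
$\left(-5129 + y{\left(14 \right)}\right) \left(-39666 + B\right) = \left(-5129 - 24\right) \left(-39666 + 206\right) = \left(-5153\right) \left(-39460\right) = 203337380$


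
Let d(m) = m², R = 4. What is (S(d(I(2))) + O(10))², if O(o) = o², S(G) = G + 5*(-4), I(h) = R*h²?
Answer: 112896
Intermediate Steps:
I(h) = 4*h²
S(G) = -20 + G (S(G) = G - 20 = -20 + G)
(S(d(I(2))) + O(10))² = ((-20 + (4*2²)²) + 10²)² = ((-20 + (4*4)²) + 100)² = ((-20 + 16²) + 100)² = ((-20 + 256) + 100)² = (236 + 100)² = 336² = 112896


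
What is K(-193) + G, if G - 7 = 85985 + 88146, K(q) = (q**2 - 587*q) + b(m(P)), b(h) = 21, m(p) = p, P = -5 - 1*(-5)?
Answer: 324699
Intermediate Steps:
P = 0 (P = -5 + 5 = 0)
K(q) = 21 + q**2 - 587*q (K(q) = (q**2 - 587*q) + 21 = 21 + q**2 - 587*q)
G = 174138 (G = 7 + (85985 + 88146) = 7 + 174131 = 174138)
K(-193) + G = (21 + (-193)**2 - 587*(-193)) + 174138 = (21 + 37249 + 113291) + 174138 = 150561 + 174138 = 324699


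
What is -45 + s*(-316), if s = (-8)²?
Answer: -20269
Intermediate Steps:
s = 64
-45 + s*(-316) = -45 + 64*(-316) = -45 - 20224 = -20269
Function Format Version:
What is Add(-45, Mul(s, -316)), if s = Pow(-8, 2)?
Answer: -20269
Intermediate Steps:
s = 64
Add(-45, Mul(s, -316)) = Add(-45, Mul(64, -316)) = Add(-45, -20224) = -20269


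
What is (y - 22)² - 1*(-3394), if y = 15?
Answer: 3443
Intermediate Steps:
(y - 22)² - 1*(-3394) = (15 - 22)² - 1*(-3394) = (-7)² + 3394 = 49 + 3394 = 3443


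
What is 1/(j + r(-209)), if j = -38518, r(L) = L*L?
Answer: 1/5163 ≈ 0.00019369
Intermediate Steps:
r(L) = L**2
1/(j + r(-209)) = 1/(-38518 + (-209)**2) = 1/(-38518 + 43681) = 1/5163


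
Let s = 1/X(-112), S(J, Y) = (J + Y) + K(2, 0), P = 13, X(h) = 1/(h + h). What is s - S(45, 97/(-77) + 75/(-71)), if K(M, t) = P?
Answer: -1529032/5467 ≈ -279.68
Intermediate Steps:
X(h) = 1/(2*h)
K(M, t) = 13
S(J, Y) = 13 + J + Y (S(J, Y) = (J + Y) + 13 = 13 + J + Y)
s = -224 (s = 1/((½)/(-112)) = 1/((½)*(-1/112)) = 1/(-1/224) = -224)
s - S(45, 97/(-77) + 75/(-71)) = -224 - (13 + 45 + (97/(-77) + 75/(-71))) = -224 - (13 + 45 + (97*(-1/77) + 75*(-1/71))) = -224 - (13 + 45 + (-97/77 - 75/71)) = -224 - (13 + 45 - 12662/5467) = -224 - 1*304424/5467 = -224 - 304424/5467 = -1529032/5467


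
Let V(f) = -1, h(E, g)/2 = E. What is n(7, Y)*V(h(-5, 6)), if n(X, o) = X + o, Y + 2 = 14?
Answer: -19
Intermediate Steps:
Y = 12 (Y = -2 + 14 = 12)
h(E, g) = 2*E
n(7, Y)*V(h(-5, 6)) = (7 + 12)*(-1) = 19*(-1) = -19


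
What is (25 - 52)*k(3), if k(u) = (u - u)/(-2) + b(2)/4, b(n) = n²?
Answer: -27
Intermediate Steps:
k(u) = 1 (k(u) = (u - u)/(-2) + 2²/4 = 0*(-½) + 4*(¼) = 0 + 1 = 1)
(25 - 52)*k(3) = (25 - 52)*1 = -27*1 = -27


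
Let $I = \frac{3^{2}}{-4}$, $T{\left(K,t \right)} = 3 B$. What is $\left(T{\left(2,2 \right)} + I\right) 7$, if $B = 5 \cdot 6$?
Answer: $\frac{2457}{4} \approx 614.25$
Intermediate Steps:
$B = 30$
$T{\left(K,t \right)} = 90$ ($T{\left(K,t \right)} = 3 \cdot 30 = 90$)
$I = - \frac{9}{4}$ ($I = 9 \left(- \frac{1}{4}\right) = - \frac{9}{4} \approx -2.25$)
$\left(T{\left(2,2 \right)} + I\right) 7 = \left(90 - \frac{9}{4}\right) 7 = \frac{351}{4} \cdot 7 = \frac{2457}{4}$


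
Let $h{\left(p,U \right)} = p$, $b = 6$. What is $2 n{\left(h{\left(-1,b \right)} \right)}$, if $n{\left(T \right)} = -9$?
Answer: $-18$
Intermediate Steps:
$2 n{\left(h{\left(-1,b \right)} \right)} = 2 \left(-9\right) = -18$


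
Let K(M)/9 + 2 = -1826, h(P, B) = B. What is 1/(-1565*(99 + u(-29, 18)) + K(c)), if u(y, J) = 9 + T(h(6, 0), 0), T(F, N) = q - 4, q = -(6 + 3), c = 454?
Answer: -1/165127 ≈ -6.0559e-6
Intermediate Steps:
K(M) = -16452 (K(M) = -18 + 9*(-1826) = -18 - 16434 = -16452)
q = -9 (q = -1*9 = -9)
T(F, N) = -13 (T(F, N) = -9 - 4 = -13)
u(y, J) = -4 (u(y, J) = 9 - 13 = -4)
1/(-1565*(99 + u(-29, 18)) + K(c)) = 1/(-1565*(99 - 4) - 16452) = 1/(-1565*95 - 16452) = 1/(-148675 - 16452) = 1/(-165127) = -1/165127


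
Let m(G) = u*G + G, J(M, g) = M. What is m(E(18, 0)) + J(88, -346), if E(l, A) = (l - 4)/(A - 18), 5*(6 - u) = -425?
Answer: 148/9 ≈ 16.444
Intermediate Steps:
u = 91 (u = 6 - ⅕*(-425) = 6 + 85 = 91)
E(l, A) = (-4 + l)/(-18 + A)
m(G) = 92*G (m(G) = 91*G + G = 92*G)
m(E(18, 0)) + J(88, -346) = 92*((-4 + 18)/(-18 + 0)) + 88 = 92*(14/(-18)) + 88 = 92*(-1/18*14) + 88 = 92*(-7/9) + 88 = -644/9 + 88 = 148/9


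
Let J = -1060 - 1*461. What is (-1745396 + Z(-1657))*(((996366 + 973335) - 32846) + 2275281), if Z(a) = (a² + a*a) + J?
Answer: 15771842007816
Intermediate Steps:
J = -1521 (J = -1060 - 461 = -1521)
Z(a) = -1521 + 2*a² (Z(a) = (a² + a*a) - 1521 = (a² + a²) - 1521 = 2*a² - 1521 = -1521 + 2*a²)
(-1745396 + Z(-1657))*(((996366 + 973335) - 32846) + 2275281) = (-1745396 + (-1521 + 2*(-1657)²))*(((996366 + 973335) - 32846) + 2275281) = (-1745396 + (-1521 + 2*2745649))*((1969701 - 32846) + 2275281) = (-1745396 + (-1521 + 5491298))*(1936855 + 2275281) = (-1745396 + 5489777)*4212136 = 3744381*4212136 = 15771842007816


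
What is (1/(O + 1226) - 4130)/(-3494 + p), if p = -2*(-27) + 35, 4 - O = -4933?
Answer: 25453189/20985015 ≈ 1.2129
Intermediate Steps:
O = 4937 (O = 4 - 1*(-4933) = 4 + 4933 = 4937)
p = 89 (p = 54 + 35 = 89)
(1/(O + 1226) - 4130)/(-3494 + p) = (1/(4937 + 1226) - 4130)/(-3494 + 89) = (1/6163 - 4130)/(-3405) = (1/6163 - 4130)*(-1/3405) = -25453189/6163*(-1/3405) = 25453189/20985015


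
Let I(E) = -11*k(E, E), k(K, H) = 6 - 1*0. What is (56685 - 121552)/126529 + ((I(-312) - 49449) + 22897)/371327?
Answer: -27454817431/46983633983 ≈ -0.58435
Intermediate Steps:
k(K, H) = 6 (k(K, H) = 6 + 0 = 6)
I(E) = -66 (I(E) = -11*6 = -66)
(56685 - 121552)/126529 + ((I(-312) - 49449) + 22897)/371327 = (56685 - 121552)/126529 + ((-66 - 49449) + 22897)/371327 = -64867*1/126529 + (-49515 + 22897)*(1/371327) = -64867/126529 - 26618*1/371327 = -64867/126529 - 26618/371327 = -27454817431/46983633983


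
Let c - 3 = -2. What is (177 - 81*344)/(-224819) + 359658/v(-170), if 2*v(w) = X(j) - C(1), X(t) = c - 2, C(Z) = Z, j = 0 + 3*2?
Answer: -80857924215/224819 ≈ -3.5966e+5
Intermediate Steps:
j = 6 (j = 0 + 6 = 6)
c = 1 (c = 3 - 2 = 1)
X(t) = -1 (X(t) = 1 - 2 = -1)
v(w) = -1 (v(w) = (-1 - 1*1)/2 = (-1 - 1)/2 = (1/2)*(-2) = -1)
(177 - 81*344)/(-224819) + 359658/v(-170) = (177 - 81*344)/(-224819) + 359658/(-1) = (177 - 27864)*(-1/224819) + 359658*(-1) = -27687*(-1/224819) - 359658 = 27687/224819 - 359658 = -80857924215/224819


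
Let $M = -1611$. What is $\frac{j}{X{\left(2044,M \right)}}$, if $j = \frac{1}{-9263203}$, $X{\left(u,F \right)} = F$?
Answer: $\frac{1}{14923020033} \approx 6.7011 \cdot 10^{-11}$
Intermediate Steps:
$j = - \frac{1}{9263203} \approx -1.0795 \cdot 10^{-7}$
$\frac{j}{X{\left(2044,M \right)}} = - \frac{1}{9263203 \left(-1611\right)} = \left(- \frac{1}{9263203}\right) \left(- \frac{1}{1611}\right) = \frac{1}{14923020033}$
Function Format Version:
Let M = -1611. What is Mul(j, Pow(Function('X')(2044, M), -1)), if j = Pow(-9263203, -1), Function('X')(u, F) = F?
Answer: Rational(1, 14923020033) ≈ 6.7011e-11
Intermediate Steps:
j = Rational(-1, 9263203) ≈ -1.0795e-7
Mul(j, Pow(Function('X')(2044, M), -1)) = Mul(Rational(-1, 9263203), Pow(-1611, -1)) = Mul(Rational(-1, 9263203), Rational(-1, 1611)) = Rational(1, 14923020033)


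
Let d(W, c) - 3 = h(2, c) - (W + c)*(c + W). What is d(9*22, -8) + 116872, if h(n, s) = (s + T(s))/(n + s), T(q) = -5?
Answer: 484663/6 ≈ 80777.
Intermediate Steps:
h(n, s) = (-5 + s)/(n + s) (h(n, s) = (s - 5)/(n + s) = (-5 + s)/(n + s))
d(W, c) = 3 - (W + c)² + (-5 + c)/(2 + c) (d(W, c) = 3 + ((-5 + c)/(2 + c) - (W + c)*(c + W)) = 3 + ((-5 + c)/(2 + c) - (W + c)*(W + c)) = 3 + ((-5 + c)/(2 + c) - (W + c)²) = 3 + (-(W + c)² + (-5 + c)/(2 + c)) = 3 - (W + c)² + (-5 + c)/(2 + c))
d(9*22, -8) + 116872 = (-5 - 8 + (2 - 8)*(3 - (9*22 - 8)²))/(2 - 8) + 116872 = (-5 - 8 - 6*(3 - (198 - 8)²))/(-6) + 116872 = -(-5 - 8 - 6*(3 - 1*190²))/6 + 116872 = -(-5 - 8 - 6*(3 - 1*36100))/6 + 116872 = -(-5 - 8 - 6*(3 - 36100))/6 + 116872 = -(-5 - 8 - 6*(-36097))/6 + 116872 = -(-5 - 8 + 216582)/6 + 116872 = -⅙*216569 + 116872 = -216569/6 + 116872 = 484663/6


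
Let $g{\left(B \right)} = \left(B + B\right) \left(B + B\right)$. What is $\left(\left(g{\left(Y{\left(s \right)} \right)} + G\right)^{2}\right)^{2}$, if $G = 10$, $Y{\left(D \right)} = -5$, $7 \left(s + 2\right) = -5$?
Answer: $146410000$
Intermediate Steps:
$s = - \frac{19}{7}$ ($s = -2 + \frac{1}{7} \left(-5\right) = -2 - \frac{5}{7} = - \frac{19}{7} \approx -2.7143$)
$g{\left(B \right)} = 4 B^{2}$ ($g{\left(B \right)} = 2 B 2 B = 4 B^{2}$)
$\left(\left(g{\left(Y{\left(s \right)} \right)} + G\right)^{2}\right)^{2} = \left(\left(4 \left(-5\right)^{2} + 10\right)^{2}\right)^{2} = \left(\left(4 \cdot 25 + 10\right)^{2}\right)^{2} = \left(\left(100 + 10\right)^{2}\right)^{2} = \left(110^{2}\right)^{2} = 12100^{2} = 146410000$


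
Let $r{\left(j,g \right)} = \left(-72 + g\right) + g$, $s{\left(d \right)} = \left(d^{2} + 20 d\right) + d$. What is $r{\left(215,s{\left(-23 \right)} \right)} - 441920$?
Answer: $-441900$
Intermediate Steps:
$s{\left(d \right)} = d^{2} + 21 d$
$r{\left(j,g \right)} = -72 + 2 g$
$r{\left(215,s{\left(-23 \right)} \right)} - 441920 = \left(-72 + 2 \left(- 23 \left(21 - 23\right)\right)\right) - 441920 = \left(-72 + 2 \left(\left(-23\right) \left(-2\right)\right)\right) - 441920 = \left(-72 + 2 \cdot 46\right) - 441920 = \left(-72 + 92\right) - 441920 = 20 - 441920 = -441900$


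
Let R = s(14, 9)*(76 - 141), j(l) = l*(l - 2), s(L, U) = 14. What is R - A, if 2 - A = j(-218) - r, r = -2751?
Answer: 49799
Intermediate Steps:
j(l) = l*(-2 + l)
A = -50709 (A = 2 - (-218*(-2 - 218) - 1*(-2751)) = 2 - (-218*(-220) + 2751) = 2 - (47960 + 2751) = 2 - 1*50711 = 2 - 50711 = -50709)
R = -910 (R = 14*(76 - 141) = 14*(-65) = -910)
R - A = -910 - 1*(-50709) = -910 + 50709 = 49799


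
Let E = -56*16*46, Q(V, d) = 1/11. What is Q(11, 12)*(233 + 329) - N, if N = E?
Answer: 453938/11 ≈ 41267.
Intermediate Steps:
Q(V, d) = 1/11 (Q(V, d) = 1*(1/11) = 1/11)
E = -41216 (E = -896*46 = -41216)
N = -41216
Q(11, 12)*(233 + 329) - N = (233 + 329)/11 - 1*(-41216) = (1/11)*562 + 41216 = 562/11 + 41216 = 453938/11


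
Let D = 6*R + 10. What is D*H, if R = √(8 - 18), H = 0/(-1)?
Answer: 0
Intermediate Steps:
H = 0 (H = 0*(-1) = 0)
R = I*√10 (R = √(-10) = I*√10 ≈ 3.1623*I)
D = 10 + 6*I*√10 (D = 6*(I*√10) + 10 = 6*I*√10 + 10 = 10 + 6*I*√10 ≈ 10.0 + 18.974*I)
D*H = (10 + 6*I*√10)*0 = 0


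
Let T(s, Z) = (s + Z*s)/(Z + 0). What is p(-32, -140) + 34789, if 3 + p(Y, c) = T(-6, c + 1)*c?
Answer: 4951174/139 ≈ 35620.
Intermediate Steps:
T(s, Z) = (s + Z*s)/Z
p(Y, c) = -3 + c*(-6 - 6/(1 + c)) (p(Y, c) = -3 + (-6 - 6/(c + 1))*c = -3 + (-6 - 6/(1 + c))*c = -3 + c*(-6 - 6/(1 + c)))
p(-32, -140) + 34789 = 3*(-1 - 5*(-140) - 2*(-140)²)/(1 - 140) + 34789 = 3*(-1 + 700 - 2*19600)/(-139) + 34789 = 3*(-1/139)*(-1 + 700 - 39200) + 34789 = 3*(-1/139)*(-38501) + 34789 = 115503/139 + 34789 = 4951174/139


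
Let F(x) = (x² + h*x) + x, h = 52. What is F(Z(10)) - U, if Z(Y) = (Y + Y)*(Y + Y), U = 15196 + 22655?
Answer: 143349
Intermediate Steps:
U = 37851
Z(Y) = 4*Y² (Z(Y) = (2*Y)*(2*Y) = 4*Y²)
F(x) = x² + 53*x (F(x) = (x² + 52*x) + x = x² + 53*x)
F(Z(10)) - U = (4*10²)*(53 + 4*10²) - 1*37851 = (4*100)*(53 + 4*100) - 37851 = 400*(53 + 400) - 37851 = 400*453 - 37851 = 181200 - 37851 = 143349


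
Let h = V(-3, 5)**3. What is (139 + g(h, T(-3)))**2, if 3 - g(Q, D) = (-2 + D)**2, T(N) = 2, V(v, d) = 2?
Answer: 20164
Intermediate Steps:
h = 8 (h = 2**3 = 8)
g(Q, D) = 3 - (-2 + D)**2
(139 + g(h, T(-3)))**2 = (139 + (3 - (-2 + 2)**2))**2 = (139 + (3 - 1*0**2))**2 = (139 + (3 - 1*0))**2 = (139 + (3 + 0))**2 = (139 + 3)**2 = 142**2 = 20164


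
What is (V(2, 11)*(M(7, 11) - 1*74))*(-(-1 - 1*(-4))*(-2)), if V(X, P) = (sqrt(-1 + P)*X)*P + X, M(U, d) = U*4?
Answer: -552 - 6072*sqrt(10) ≈ -19753.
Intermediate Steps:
M(U, d) = 4*U
V(X, P) = X + P*X*sqrt(-1 + P) (V(X, P) = (X*sqrt(-1 + P))*P + X = P*X*sqrt(-1 + P) + X = X + P*X*sqrt(-1 + P))
(V(2, 11)*(M(7, 11) - 1*74))*(-(-1 - 1*(-4))*(-2)) = ((2*(1 + 11*sqrt(-1 + 11)))*(4*7 - 1*74))*(-(-1 - 1*(-4))*(-2)) = ((2*(1 + 11*sqrt(10)))*(28 - 74))*(-(-1 + 4)*(-2)) = ((2 + 22*sqrt(10))*(-46))*(-1*3*(-2)) = (-92 - 1012*sqrt(10))*(-3*(-2)) = (-92 - 1012*sqrt(10))*6 = -552 - 6072*sqrt(10)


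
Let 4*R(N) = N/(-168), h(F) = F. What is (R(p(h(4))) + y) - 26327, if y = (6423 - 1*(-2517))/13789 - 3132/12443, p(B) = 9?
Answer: -1011814601494349/38433142048 ≈ -26327.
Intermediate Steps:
R(N) = -N/672 (R(N) = (N/(-168))/4 = (N*(-1/168))/4 = (-N/168)/4 = -N/672)
y = 68053272/171576527 (y = (6423 + 2517)*(1/13789) - 3132*1/12443 = 8940*(1/13789) - 3132/12443 = 8940/13789 - 3132/12443 = 68053272/171576527 ≈ 0.39664)
(R(p(h(4))) + y) - 26327 = (-1/672*9 + 68053272/171576527) - 26327 = (-3/224 + 68053272/171576527) - 26327 = 14729203347/38433142048 - 26327 = -1011814601494349/38433142048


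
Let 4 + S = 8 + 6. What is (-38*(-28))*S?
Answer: 10640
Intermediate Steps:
S = 10 (S = -4 + (8 + 6) = -4 + 14 = 10)
(-38*(-28))*S = -38*(-28)*10 = 1064*10 = 10640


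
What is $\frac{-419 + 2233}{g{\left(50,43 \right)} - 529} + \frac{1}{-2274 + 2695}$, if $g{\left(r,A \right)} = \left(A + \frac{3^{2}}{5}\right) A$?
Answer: $\frac{3825457}{2941527} \approx 1.3005$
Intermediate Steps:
$g{\left(r,A \right)} = A \left(\frac{9}{5} + A\right)$ ($g{\left(r,A \right)} = \left(A + 9 \cdot \frac{1}{5}\right) A = \left(A + \frac{9}{5}\right) A = \left(\frac{9}{5} + A\right) A = A \left(\frac{9}{5} + A\right)$)
$\frac{-419 + 2233}{g{\left(50,43 \right)} - 529} + \frac{1}{-2274 + 2695} = \frac{-419 + 2233}{\frac{1}{5} \cdot 43 \left(9 + 5 \cdot 43\right) - 529} + \frac{1}{-2274 + 2695} = \frac{1814}{\frac{1}{5} \cdot 43 \left(9 + 215\right) - 529} + \frac{1}{421} = \frac{1814}{\frac{1}{5} \cdot 43 \cdot 224 - 529} + \frac{1}{421} = \frac{1814}{\frac{9632}{5} - 529} + \frac{1}{421} = \frac{1814}{\frac{6987}{5}} + \frac{1}{421} = 1814 \cdot \frac{5}{6987} + \frac{1}{421} = \frac{9070}{6987} + \frac{1}{421} = \frac{3825457}{2941527}$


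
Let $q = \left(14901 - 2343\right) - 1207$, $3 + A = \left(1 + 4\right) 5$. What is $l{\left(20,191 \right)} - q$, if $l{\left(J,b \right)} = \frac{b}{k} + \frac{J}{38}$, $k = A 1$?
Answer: $- \frac{4740869}{418} \approx -11342.0$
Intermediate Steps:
$A = 22$ ($A = -3 + \left(1 + 4\right) 5 = -3 + 5 \cdot 5 = -3 + 25 = 22$)
$k = 22$ ($k = 22 \cdot 1 = 22$)
$l{\left(J,b \right)} = \frac{b}{22} + \frac{J}{38}$
$q = 11351$ ($q = 12558 - 1207 = 11351$)
$l{\left(20,191 \right)} - q = \left(\frac{1}{22} \cdot 191 + \frac{1}{38} \cdot 20\right) - 11351 = \left(\frac{191}{22} + \frac{10}{19}\right) - 11351 = \frac{3849}{418} - 11351 = - \frac{4740869}{418}$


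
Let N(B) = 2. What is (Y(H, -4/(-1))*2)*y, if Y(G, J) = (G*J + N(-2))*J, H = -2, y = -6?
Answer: 288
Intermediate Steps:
Y(G, J) = J*(2 + G*J) (Y(G, J) = (G*J + 2)*J = (2 + G*J)*J = J*(2 + G*J))
(Y(H, -4/(-1))*2)*y = (((-4/(-1))*(2 - (-8)/(-1)))*2)*(-6) = (((-4*(-1))*(2 - (-8)*(-1)))*2)*(-6) = ((4*(2 - 2*4))*2)*(-6) = ((4*(2 - 8))*2)*(-6) = ((4*(-6))*2)*(-6) = -24*2*(-6) = -48*(-6) = 288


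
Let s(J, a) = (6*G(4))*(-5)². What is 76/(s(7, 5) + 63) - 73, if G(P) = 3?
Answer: -1967/27 ≈ -72.852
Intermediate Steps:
s(J, a) = 450 (s(J, a) = (6*3)*(-5)² = 18*25 = 450)
76/(s(7, 5) + 63) - 73 = 76/(450 + 63) - 73 = 76/513 - 73 = 76*(1/513) - 73 = 4/27 - 73 = -1967/27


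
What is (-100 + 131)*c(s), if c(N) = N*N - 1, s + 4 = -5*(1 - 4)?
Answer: 3720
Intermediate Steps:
s = 11 (s = -4 - 5*(1 - 4) = -4 - 5*(-3) = -4 + 15 = 11)
c(N) = -1 + N² (c(N) = N² - 1 = -1 + N²)
(-100 + 131)*c(s) = (-100 + 131)*(-1 + 11²) = 31*(-1 + 121) = 31*120 = 3720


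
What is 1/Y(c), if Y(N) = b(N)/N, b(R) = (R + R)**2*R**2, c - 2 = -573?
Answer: -1/744677644 ≈ -1.3429e-9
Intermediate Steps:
c = -571 (c = 2 - 573 = -571)
b(R) = 4*R**4 (b(R) = (2*R)**2*R**2 = (4*R**2)*R**2 = 4*R**4)
Y(N) = 4*N**3 (Y(N) = (4*N**4)/N = 4*N**3)
1/Y(c) = 1/(4*(-571)**3) = 1/(4*(-186169411)) = 1/(-744677644) = -1/744677644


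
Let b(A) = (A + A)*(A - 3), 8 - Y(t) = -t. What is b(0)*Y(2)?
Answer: 0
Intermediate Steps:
Y(t) = 8 + t (Y(t) = 8 - (-1)*t = 8 + t)
b(A) = 2*A*(-3 + A) (b(A) = (2*A)*(-3 + A) = 2*A*(-3 + A))
b(0)*Y(2) = (2*0*(-3 + 0))*(8 + 2) = (2*0*(-3))*10 = 0*10 = 0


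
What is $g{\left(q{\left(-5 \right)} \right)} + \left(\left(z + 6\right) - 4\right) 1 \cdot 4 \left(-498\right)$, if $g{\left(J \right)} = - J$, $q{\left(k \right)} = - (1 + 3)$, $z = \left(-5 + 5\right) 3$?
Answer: $-3980$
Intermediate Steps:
$z = 0$ ($z = 0 \cdot 3 = 0$)
$q{\left(k \right)} = -4$ ($q{\left(k \right)} = \left(-1\right) 4 = -4$)
$g{\left(q{\left(-5 \right)} \right)} + \left(\left(z + 6\right) - 4\right) 1 \cdot 4 \left(-498\right) = \left(-1\right) \left(-4\right) + \left(\left(0 + 6\right) - 4\right) 1 \cdot 4 \left(-498\right) = 4 + \left(6 - 4\right) 1 \cdot 4 \left(-498\right) = 4 + 2 \cdot 1 \cdot 4 \left(-498\right) = 4 + 2 \cdot 4 \left(-498\right) = 4 + 8 \left(-498\right) = 4 - 3984 = -3980$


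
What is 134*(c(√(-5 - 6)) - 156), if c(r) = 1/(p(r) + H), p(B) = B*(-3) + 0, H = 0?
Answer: -20904 + 134*I*√11/33 ≈ -20904.0 + 13.468*I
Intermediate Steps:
p(B) = -3*B (p(B) = -3*B + 0 = -3*B)
c(r) = -1/(3*r) (c(r) = 1/(-3*r + 0) = 1/(-3*r) = -1/(3*r))
134*(c(√(-5 - 6)) - 156) = 134*(-1/(3*√(-5 - 6)) - 156) = 134*(-(-I*√11/11)/3 - 156) = 134*(-(-1)*I*√11/33 - 156) = 134*(I*√11/33 - 156) = 134*(-156 + I*√11/33) = -20904 + 134*I*√11/33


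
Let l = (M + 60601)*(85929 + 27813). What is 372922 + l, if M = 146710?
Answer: 23580340684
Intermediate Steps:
l = 23579967762 (l = (146710 + 60601)*(85929 + 27813) = 207311*113742 = 23579967762)
372922 + l = 372922 + 23579967762 = 23580340684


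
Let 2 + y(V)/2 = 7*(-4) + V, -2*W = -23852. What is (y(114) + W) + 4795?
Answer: 16889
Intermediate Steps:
W = 11926 (W = -½*(-23852) = 11926)
y(V) = -60 + 2*V (y(V) = -4 + 2*(7*(-4) + V) = -4 + 2*(-28 + V) = -4 + (-56 + 2*V) = -60 + 2*V)
(y(114) + W) + 4795 = ((-60 + 2*114) + 11926) + 4795 = ((-60 + 228) + 11926) + 4795 = (168 + 11926) + 4795 = 12094 + 4795 = 16889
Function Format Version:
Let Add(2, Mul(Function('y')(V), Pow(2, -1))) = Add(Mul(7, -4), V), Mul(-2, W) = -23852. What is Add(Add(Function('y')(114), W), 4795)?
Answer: 16889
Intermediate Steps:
W = 11926 (W = Mul(Rational(-1, 2), -23852) = 11926)
Function('y')(V) = Add(-60, Mul(2, V)) (Function('y')(V) = Add(-4, Mul(2, Add(Mul(7, -4), V))) = Add(-4, Mul(2, Add(-28, V))) = Add(-4, Add(-56, Mul(2, V))) = Add(-60, Mul(2, V)))
Add(Add(Function('y')(114), W), 4795) = Add(Add(Add(-60, Mul(2, 114)), 11926), 4795) = Add(Add(Add(-60, 228), 11926), 4795) = Add(Add(168, 11926), 4795) = Add(12094, 4795) = 16889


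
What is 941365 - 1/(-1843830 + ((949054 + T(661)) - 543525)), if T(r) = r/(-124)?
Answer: 167892433629649/178349985 ≈ 9.4137e+5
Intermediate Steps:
T(r) = -r/124 (T(r) = r*(-1/124) = -r/124)
941365 - 1/(-1843830 + ((949054 + T(661)) - 543525)) = 941365 - 1/(-1843830 + ((949054 - 1/124*661) - 543525)) = 941365 - 1/(-1843830 + ((949054 - 661/124) - 543525)) = 941365 - 1/(-1843830 + (117682035/124 - 543525)) = 941365 - 1/(-1843830 + 50284935/124) = 941365 - 1/(-178349985/124) = 941365 - 1*(-124/178349985) = 941365 + 124/178349985 = 167892433629649/178349985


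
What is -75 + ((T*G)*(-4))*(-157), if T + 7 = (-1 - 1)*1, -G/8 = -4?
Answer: -180939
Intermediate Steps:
G = 32 (G = -8*(-4) = 32)
T = -9 (T = -7 + (-1 - 1)*1 = -7 - 2*1 = -7 - 2 = -9)
-75 + ((T*G)*(-4))*(-157) = -75 + (-9*32*(-4))*(-157) = -75 - 288*(-4)*(-157) = -75 + 1152*(-157) = -75 - 180864 = -180939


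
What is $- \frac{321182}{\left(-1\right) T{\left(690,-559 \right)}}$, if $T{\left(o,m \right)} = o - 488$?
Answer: $\frac{160591}{101} \approx 1590.0$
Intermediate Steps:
$T{\left(o,m \right)} = -488 + o$ ($T{\left(o,m \right)} = o - 488 = -488 + o$)
$- \frac{321182}{\left(-1\right) T{\left(690,-559 \right)}} = - \frac{321182}{\left(-1\right) \left(-488 + 690\right)} = - \frac{321182}{\left(-1\right) 202} = - \frac{321182}{-202} = \left(-321182\right) \left(- \frac{1}{202}\right) = \frac{160591}{101}$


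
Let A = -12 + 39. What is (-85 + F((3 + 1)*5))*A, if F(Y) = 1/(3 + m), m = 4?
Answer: -16038/7 ≈ -2291.1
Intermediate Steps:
F(Y) = 1/7 (F(Y) = 1/(3 + 4) = 1/7)
A = 27
(-85 + F((3 + 1)*5))*A = (-85 + 1/7)*27 = -594/7*27 = -16038/7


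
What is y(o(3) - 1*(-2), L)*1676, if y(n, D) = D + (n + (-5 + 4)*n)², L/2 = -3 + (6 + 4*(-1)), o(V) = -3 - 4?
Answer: -3352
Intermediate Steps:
o(V) = -7
L = -2 (L = 2*(-3 + (6 + 4*(-1))) = 2*(-3 + (6 - 4)) = 2*(-3 + 2) = 2*(-1) = -2)
y(n, D) = D (y(n, D) = D + (n - n)² = D + 0² = D + 0 = D)
y(o(3) - 1*(-2), L)*1676 = -2*1676 = -3352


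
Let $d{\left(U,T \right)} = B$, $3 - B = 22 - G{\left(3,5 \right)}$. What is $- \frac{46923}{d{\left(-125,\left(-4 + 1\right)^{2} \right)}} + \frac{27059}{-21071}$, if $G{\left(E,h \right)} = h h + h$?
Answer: $- \frac{989012182}{231781} \approx -4267.0$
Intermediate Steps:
$G{\left(E,h \right)} = h + h^{2}$ ($G{\left(E,h \right)} = h^{2} + h = h + h^{2}$)
$B = 11$ ($B = 3 - \left(22 - 5 \left(1 + 5\right)\right) = 3 - \left(22 - 5 \cdot 6\right) = 3 - \left(22 - 30\right) = 3 - -8 = 3 + 8 = 11$)
$d{\left(U,T \right)} = 11$
$- \frac{46923}{d{\left(-125,\left(-4 + 1\right)^{2} \right)}} + \frac{27059}{-21071} = - \frac{46923}{11} + \frac{27059}{-21071} = \left(-46923\right) \frac{1}{11} + 27059 \left(- \frac{1}{21071}\right) = - \frac{46923}{11} - \frac{27059}{21071} = - \frac{989012182}{231781}$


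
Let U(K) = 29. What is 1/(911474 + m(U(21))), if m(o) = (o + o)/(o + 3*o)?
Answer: 2/1822949 ≈ 1.0971e-6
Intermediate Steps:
m(o) = 1/2 (m(o) = (2*o)/((4*o)) = (2*o)*(1/(4*o)) = 1/2)
1/(911474 + m(U(21))) = 1/(911474 + 1/2) = 1/(1822949/2) = 2/1822949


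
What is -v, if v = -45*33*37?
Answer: 54945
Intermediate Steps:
v = -54945 (v = -1485*37 = -54945)
-v = -1*(-54945) = 54945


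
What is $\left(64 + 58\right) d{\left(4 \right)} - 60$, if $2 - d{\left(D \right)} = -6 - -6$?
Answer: $184$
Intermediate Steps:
$d{\left(D \right)} = 2$ ($d{\left(D \right)} = 2 - \left(-6 - -6\right) = 2 - \left(-6 + 6\right) = 2 - 0 = 2 + 0 = 2$)
$\left(64 + 58\right) d{\left(4 \right)} - 60 = \left(64 + 58\right) 2 - 60 = 122 \cdot 2 - 60 = 244 - 60 = 184$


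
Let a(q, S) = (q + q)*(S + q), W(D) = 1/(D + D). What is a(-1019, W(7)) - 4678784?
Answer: -18215453/7 ≈ -2.6022e+6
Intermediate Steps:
W(D) = 1/(2*D)
a(q, S) = 2*q*(S + q) (a(q, S) = (2*q)*(S + q) = 2*q*(S + q))
a(-1019, W(7)) - 4678784 = 2*(-1019)*((½)/7 - 1019) - 4678784 = 2*(-1019)*((½)*(⅐) - 1019) - 4678784 = 2*(-1019)*(1/14 - 1019) - 4678784 = 2*(-1019)*(-14265/14) - 4678784 = 14536035/7 - 4678784 = -18215453/7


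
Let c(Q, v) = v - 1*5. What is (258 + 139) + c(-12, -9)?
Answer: 383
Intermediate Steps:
c(Q, v) = -5 + v (c(Q, v) = v - 5 = -5 + v)
(258 + 139) + c(-12, -9) = (258 + 139) + (-5 - 9) = 397 - 14 = 383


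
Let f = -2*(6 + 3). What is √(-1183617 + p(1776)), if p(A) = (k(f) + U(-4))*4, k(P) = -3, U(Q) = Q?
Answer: I*√1183645 ≈ 1088.0*I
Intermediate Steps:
f = -18 (f = -2*9 = -18)
p(A) = -28 (p(A) = (-3 - 4)*4 = -7*4 = -28)
√(-1183617 + p(1776)) = √(-1183617 - 28) = √(-1183645) = I*√1183645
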